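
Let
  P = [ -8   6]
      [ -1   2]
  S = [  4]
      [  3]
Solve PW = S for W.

Since P multiplies W on the left, W = P⁻¹S.
det P = -10; the adjugate gives P⁻¹ = [[-1/5, 3/5], [-1/10, 4/5]].
W = P⁻¹S = [[-1/5, 3/5], [-1/10, 4/5]] · [[4], [3]] = [[1], [2]].

W = [[1], [2]]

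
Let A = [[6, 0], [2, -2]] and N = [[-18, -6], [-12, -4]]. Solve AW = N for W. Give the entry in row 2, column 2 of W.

A is on the left of W, so left-multiply by A⁻¹: W = A⁻¹N.
A has determinant -12; A⁻¹ = [[1/6, 0], [1/6, -1/2]].
W = A⁻¹N = [[1/6, 0], [1/6, -1/2]] · [[-18, -6], [-12, -4]] = [[-3, -1], [3, 1]].

1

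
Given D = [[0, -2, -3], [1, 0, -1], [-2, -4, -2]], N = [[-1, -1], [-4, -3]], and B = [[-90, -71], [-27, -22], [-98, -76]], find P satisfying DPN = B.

Isolating P: multiply by D⁻¹ from the left and N⁻¹ from the right, so P = D⁻¹BN⁻¹.
det D = 4; the adjugate gives D⁻¹ = [[-1, 2, 1/2], [1, -3/2, -3/4], [-1, 1, 1/2]].
det N = -1; the adjugate gives N⁻¹ = [[3, -1], [-4, 1]].
D⁻¹B = [[-13, -11], [24, 19], [14, 11]].
P = (D⁻¹B)N⁻¹ = [[5, 2], [-4, -5], [-2, -3]].

P = [[5, 2], [-4, -5], [-2, -3]]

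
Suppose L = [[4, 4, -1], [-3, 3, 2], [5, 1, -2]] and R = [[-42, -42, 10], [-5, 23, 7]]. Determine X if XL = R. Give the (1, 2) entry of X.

-4

Since L sits to the right of X, X = RL⁻¹.
det L = 2; the adjugate gives L⁻¹ = [[-4, 7/2, 11/2], [2, -3/2, -5/2], [-9, 8, 12]].
X = RL⁻¹ = [[-42, -42, 10], [-5, 23, 7]] · [[-4, 7/2, 11/2], [2, -3/2, -5/2], [-9, 8, 12]] = [[-6, -4, -6], [3, 4, -1]].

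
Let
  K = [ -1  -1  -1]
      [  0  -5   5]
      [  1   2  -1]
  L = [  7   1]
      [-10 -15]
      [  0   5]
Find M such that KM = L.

M = [[1, 2], [-3, 0], [-5, -3]]

Since K multiplies M on the left, M = K⁻¹L.
K has determinant -5; K⁻¹ = [[1, 3/5, 2], [-1, -2/5, -1], [-1, -1/5, -1]].
M = K⁻¹L = [[1, 3/5, 2], [-1, -2/5, -1], [-1, -1/5, -1]] · [[7, 1], [-10, -15], [0, 5]] = [[1, 2], [-3, 0], [-5, -3]].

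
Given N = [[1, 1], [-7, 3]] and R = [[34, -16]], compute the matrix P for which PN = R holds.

N is on the right of P, so right-multiply by N⁻¹: P = RN⁻¹.
det N = 10; the adjugate gives N⁻¹ = [[3/10, -1/10], [7/10, 1/10]].
P = RN⁻¹ = [[34, -16]] · [[3/10, -1/10], [7/10, 1/10]] = [[-1, -5]].

P = [[-1, -5]]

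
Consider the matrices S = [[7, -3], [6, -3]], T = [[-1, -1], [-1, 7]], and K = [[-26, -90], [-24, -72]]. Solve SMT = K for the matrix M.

M = [[4, -2], [-2, -2]]

M = S⁻¹KT⁻¹ (apply S⁻¹ on the left and T⁻¹ on the right).
S has determinant -3; S⁻¹ = [[1, -1], [2, -7/3]].
T has determinant -8; T⁻¹ = [[-7/8, -1/8], [-1/8, 1/8]].
S⁻¹K = [[-2, -18], [4, -12]].
M = (S⁻¹K)T⁻¹ = [[4, -2], [-2, -2]].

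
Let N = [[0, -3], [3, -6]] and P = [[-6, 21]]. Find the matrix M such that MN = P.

M = [[-3, -2]]

N is on the right of M, so right-multiply by N⁻¹: M = PN⁻¹.
N has determinant 9; N⁻¹ = [[-2/3, 1/3], [-1/3, 0]].
M = PN⁻¹ = [[-6, 21]] · [[-2/3, 1/3], [-1/3, 0]] = [[-3, -2]].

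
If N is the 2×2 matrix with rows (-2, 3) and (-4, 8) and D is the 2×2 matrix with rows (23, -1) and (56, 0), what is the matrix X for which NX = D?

Since N multiplies X on the left, X = N⁻¹D.
N has determinant -4; N⁻¹ = [[-2, 3/4], [-1, 1/2]].
X = N⁻¹D = [[-2, 3/4], [-1, 1/2]] · [[23, -1], [56, 0]] = [[-4, 2], [5, 1]].

X = [[-4, 2], [5, 1]]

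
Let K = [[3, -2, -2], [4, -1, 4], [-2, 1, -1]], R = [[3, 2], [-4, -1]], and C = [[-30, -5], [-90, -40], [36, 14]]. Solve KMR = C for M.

Isolating M: multiply by K⁻¹ from the left and R⁻¹ from the right, so M = K⁻¹CR⁻¹.
K has determinant -5; K⁻¹ = [[3/5, 4/5, 2], [4/5, 7/5, 4], [-2/5, -1/5, -1]].
det R = 5, so R⁻¹ = [[-1/5, -2/5], [4/5, 3/5]].
K⁻¹C = [[-18, -7], [-6, -4], [-6, -4]].
M = (K⁻¹C)R⁻¹ = [[-2, 3], [-2, 0], [-2, 0]].

M = [[-2, 3], [-2, 0], [-2, 0]]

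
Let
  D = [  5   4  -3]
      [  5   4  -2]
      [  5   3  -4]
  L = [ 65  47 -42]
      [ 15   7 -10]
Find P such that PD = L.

Since D sits to the right of P, P = LD⁻¹.
det D = 5; the adjugate gives D⁻¹ = [[-2, 7/5, 4/5], [2, -1, -1], [-1, 1, 0]].
P = LD⁻¹ = [[65, 47, -42], [15, 7, -10]] · [[-2, 7/5, 4/5], [2, -1, -1], [-1, 1, 0]] = [[6, 2, 5], [-6, 4, 5]].

P = [[6, 2, 5], [-6, 4, 5]]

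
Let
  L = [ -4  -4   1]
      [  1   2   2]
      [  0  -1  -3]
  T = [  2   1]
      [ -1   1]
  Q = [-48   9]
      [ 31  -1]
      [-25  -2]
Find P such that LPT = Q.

Left-multiply by L⁻¹ and right-multiply by T⁻¹: P = L⁻¹QT⁻¹.
det L = 3, so L⁻¹ = [[-4/3, -13/3, -10/3], [1, 4, 3], [-1/3, -4/3, -4/3]].
det T = 3, so T⁻¹ = [[1/3, -1/3], [1/3, 2/3]].
L⁻¹Q = [[13, -1], [1, -1], [8, 1]].
P = (L⁻¹Q)T⁻¹ = [[4, -5], [0, -1], [3, -2]].

P = [[4, -5], [0, -1], [3, -2]]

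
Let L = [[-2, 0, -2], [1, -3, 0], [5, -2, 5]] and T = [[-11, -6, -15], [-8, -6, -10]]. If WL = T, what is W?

W = [[0, 4, -3], [5, 2, 0]]

Since L sits to the right of W, W = TL⁻¹.
L has determinant 4; L⁻¹ = [[-15/4, 1, -3/2], [-5/4, 0, -1/2], [13/4, -1, 3/2]].
W = TL⁻¹ = [[-11, -6, -15], [-8, -6, -10]] · [[-15/4, 1, -3/2], [-5/4, 0, -1/2], [13/4, -1, 3/2]] = [[0, 4, -3], [5, 2, 0]].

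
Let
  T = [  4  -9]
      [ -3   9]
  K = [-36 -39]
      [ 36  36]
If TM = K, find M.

Left-multiplying both sides by T⁻¹ gives M = T⁻¹K.
det T = 9, so T⁻¹ = [[1, 1], [1/3, 4/9]].
M = T⁻¹K = [[1, 1], [1/3, 4/9]] · [[-36, -39], [36, 36]] = [[0, -3], [4, 3]].

M = [[0, -3], [4, 3]]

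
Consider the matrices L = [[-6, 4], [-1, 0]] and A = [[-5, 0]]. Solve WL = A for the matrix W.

L is on the right of W, so right-multiply by L⁻¹: W = AL⁻¹.
det L = 4; the adjugate gives L⁻¹ = [[0, -1], [1/4, -3/2]].
W = AL⁻¹ = [[-5, 0]] · [[0, -1], [1/4, -3/2]] = [[0, 5]].

W = [[0, 5]]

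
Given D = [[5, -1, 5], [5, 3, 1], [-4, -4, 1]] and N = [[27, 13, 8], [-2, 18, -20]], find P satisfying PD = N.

P = [[2, 1, -3], [-4, 2, -2]]

D is on the right of P, so right-multiply by D⁻¹: P = ND⁻¹.
det D = 4; the adjugate gives D⁻¹ = [[7/4, -19/4, -4], [-9/4, 25/4, 5], [-2, 6, 5]].
P = ND⁻¹ = [[27, 13, 8], [-2, 18, -20]] · [[7/4, -19/4, -4], [-9/4, 25/4, 5], [-2, 6, 5]] = [[2, 1, -3], [-4, 2, -2]].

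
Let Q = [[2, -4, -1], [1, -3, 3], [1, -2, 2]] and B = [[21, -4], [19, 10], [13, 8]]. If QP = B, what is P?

Since Q multiplies P on the left, P = Q⁻¹B.
det Q = -5, so Q⁻¹ = [[0, -2, 3], [-1/5, -1, 7/5], [-1/5, 0, 2/5]].
P = Q⁻¹B = [[0, -2, 3], [-1/5, -1, 7/5], [-1/5, 0, 2/5]] · [[21, -4], [19, 10], [13, 8]] = [[1, 4], [-5, 2], [1, 4]].

P = [[1, 4], [-5, 2], [1, 4]]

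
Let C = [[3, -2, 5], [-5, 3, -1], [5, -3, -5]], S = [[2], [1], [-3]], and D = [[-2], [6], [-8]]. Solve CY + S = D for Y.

Y = [[2], [5], [0]]

CY = D − S = [[-4], [5], [-5]].
Left-multiplying both sides by C⁻¹ gives Y = C⁻¹(D − S).
det C = 6; the adjugate gives C⁻¹ = [[-3, -25/6, -13/6], [-5, -20/3, -11/3], [0, -1/6, -1/6]].
Y = C⁻¹(D − S) = [[2], [5], [0]].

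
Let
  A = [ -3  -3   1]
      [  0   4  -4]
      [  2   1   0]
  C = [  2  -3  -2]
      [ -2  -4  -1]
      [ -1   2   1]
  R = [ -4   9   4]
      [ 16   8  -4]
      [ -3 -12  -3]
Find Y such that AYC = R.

Isolating Y: multiply by A⁻¹ from the left and C⁻¹ from the right, so Y = A⁻¹RC⁻¹.
A has determinant 4; A⁻¹ = [[1, 1/4, 2], [-2, -1/2, -3], [-2, -3/4, -3]].
C has determinant 3; C⁻¹ = [[-2/3, -1/3, -5/3], [1, 0, 2], [-8/3, -1/3, -14/3]].
A⁻¹R = [[-6, -13, -3], [9, 14, 3], [5, 12, 4]].
Y = (A⁻¹R)C⁻¹ = [[-1, 3, -2], [0, -4, -1], [-2, -3, -3]].

Y = [[-1, 3, -2], [0, -4, -1], [-2, -3, -3]]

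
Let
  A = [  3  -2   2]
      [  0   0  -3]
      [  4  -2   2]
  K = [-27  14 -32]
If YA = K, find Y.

A is on the right of Y, so right-multiply by A⁻¹: Y = KA⁻¹.
det A = 6; the adjugate gives A⁻¹ = [[-1, 0, 1], [-2, -1/3, 3/2], [0, -1/3, 0]].
Y = KA⁻¹ = [[-27, 14, -32]] · [[-1, 0, 1], [-2, -1/3, 3/2], [0, -1/3, 0]] = [[-1, 6, -6]].

Y = [[-1, 6, -6]]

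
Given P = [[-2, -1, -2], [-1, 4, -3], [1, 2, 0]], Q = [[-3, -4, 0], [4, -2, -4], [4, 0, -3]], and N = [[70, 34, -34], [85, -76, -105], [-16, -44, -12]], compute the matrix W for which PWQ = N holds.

W = [[0, -4, -4], [4, 5, 0], [1, 4, -5]]

Left-multiply by P⁻¹ and right-multiply by Q⁻¹: W = P⁻¹NQ⁻¹.
P has determinant 3; P⁻¹ = [[2, -4/3, 11/3], [-1, 2/3, -4/3], [-2, 1, -3]].
Q has determinant -2; Q⁻¹ = [[-3, 6, -8], [2, -9/2, 6], [-4, 8, -11]].
P⁻¹N = [[-32, 8, 28], [8, -26, -20], [-7, -12, -1]].
W = (P⁻¹N)Q⁻¹ = [[0, -4, -4], [4, 5, 0], [1, 4, -5]].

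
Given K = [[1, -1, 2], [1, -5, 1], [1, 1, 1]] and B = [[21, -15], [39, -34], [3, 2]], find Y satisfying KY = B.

Y = [[3, 1], [-6, 6], [6, -5]]

Left-multiplying both sides by K⁻¹ gives Y = K⁻¹B.
det K = 6; the adjugate gives K⁻¹ = [[-1, 1/2, 3/2], [0, -1/6, 1/6], [1, -1/3, -2/3]].
Y = K⁻¹B = [[-1, 1/2, 3/2], [0, -1/6, 1/6], [1, -1/3, -2/3]] · [[21, -15], [39, -34], [3, 2]] = [[3, 1], [-6, 6], [6, -5]].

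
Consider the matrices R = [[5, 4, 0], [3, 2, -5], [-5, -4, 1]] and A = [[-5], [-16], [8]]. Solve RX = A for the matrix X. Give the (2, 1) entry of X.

R is on the left of X, so left-multiply by R⁻¹: X = R⁻¹A.
R has determinant -2; R⁻¹ = [[9, 2, 10], [-11, -5/2, -25/2], [1, 0, 1]].
X = R⁻¹A = [[9, 2, 10], [-11, -5/2, -25/2], [1, 0, 1]] · [[-5], [-16], [8]] = [[3], [-5], [3]].

-5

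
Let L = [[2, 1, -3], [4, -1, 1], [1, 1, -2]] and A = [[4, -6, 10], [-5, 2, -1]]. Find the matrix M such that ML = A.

L is on the right of M, so right-multiply by L⁻¹: M = AL⁻¹.
det L = -4; the adjugate gives L⁻¹ = [[-1/4, 1/4, 1/2], [-9/4, 1/4, 7/2], [-5/4, 1/4, 3/2]].
M = AL⁻¹ = [[4, -6, 10], [-5, 2, -1]] · [[-1/4, 1/4, 1/2], [-9/4, 1/4, 7/2], [-5/4, 1/4, 3/2]] = [[0, 2, -4], [-2, -1, 3]].

M = [[0, 2, -4], [-2, -1, 3]]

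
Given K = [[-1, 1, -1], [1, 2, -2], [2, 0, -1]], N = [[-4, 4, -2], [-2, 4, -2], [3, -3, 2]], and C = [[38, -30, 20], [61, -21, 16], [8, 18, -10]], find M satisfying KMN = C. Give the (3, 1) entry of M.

M = K⁻¹CN⁻¹ (apply K⁻¹ on the left and N⁻¹ on the right).
K has determinant 3; K⁻¹ = [[-2/3, 1/3, 0], [-1, 1, -1], [-4/3, 2/3, -1]].
det N = -4, so N⁻¹ = [[-1/2, 1/2, 0], [1/2, 1/2, 1], [3/2, 0, 2]].
K⁻¹C = [[-5, 13, -8], [15, -9, 6], [-18, 8, -6]].
M = (K⁻¹C)N⁻¹ = [[-3, 4, -3], [-3, 3, 3], [4, -5, -4]].

4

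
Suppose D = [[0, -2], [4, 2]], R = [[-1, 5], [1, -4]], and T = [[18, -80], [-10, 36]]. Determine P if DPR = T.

P = D⁻¹TR⁻¹ (apply D⁻¹ on the left and R⁻¹ on the right).
det D = 8; the adjugate gives D⁻¹ = [[1/4, 1/4], [-1/2, 0]].
det R = -1, so R⁻¹ = [[4, 5], [1, 1]].
D⁻¹T = [[2, -11], [-9, 40]].
P = (D⁻¹T)R⁻¹ = [[-3, -1], [4, -5]].

P = [[-3, -1], [4, -5]]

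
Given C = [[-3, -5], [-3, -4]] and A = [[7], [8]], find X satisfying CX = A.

Since C multiplies X on the left, X = C⁻¹A.
det C = -3; the adjugate gives C⁻¹ = [[4/3, -5/3], [-1, 1]].
X = C⁻¹A = [[4/3, -5/3], [-1, 1]] · [[7], [8]] = [[-4], [1]].

X = [[-4], [1]]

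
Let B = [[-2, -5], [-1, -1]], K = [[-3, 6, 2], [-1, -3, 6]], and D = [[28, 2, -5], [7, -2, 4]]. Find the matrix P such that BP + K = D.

BP = D − K = [[31, -4, -7], [8, 1, -2]].
B is on the left of P, so left-multiply by B⁻¹: P = B⁻¹(D − K).
B has determinant -3; B⁻¹ = [[1/3, -5/3], [-1/3, 2/3]].
P = B⁻¹(D − K) = [[-3, -3, 1], [-5, 2, 1]].

P = [[-3, -3, 1], [-5, 2, 1]]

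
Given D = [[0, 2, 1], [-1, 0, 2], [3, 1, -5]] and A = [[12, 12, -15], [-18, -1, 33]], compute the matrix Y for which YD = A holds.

Y = [[3, 6, 6], [2, 3, -5]]

Since D sits to the right of Y, Y = AD⁻¹.
det D = 1, so D⁻¹ = [[-2, 11, 4], [1, -3, -1], [-1, 6, 2]].
Y = AD⁻¹ = [[12, 12, -15], [-18, -1, 33]] · [[-2, 11, 4], [1, -3, -1], [-1, 6, 2]] = [[3, 6, 6], [2, 3, -5]].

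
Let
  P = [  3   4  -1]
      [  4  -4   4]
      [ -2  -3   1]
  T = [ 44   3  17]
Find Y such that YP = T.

Y = [[6, 6, -1]]

P is on the right of Y, so right-multiply by P⁻¹: Y = TP⁻¹.
P has determinant -4; P⁻¹ = [[-2, 1/4, -3], [3, -1/4, 4], [5, -1/4, 7]].
Y = TP⁻¹ = [[44, 3, 17]] · [[-2, 1/4, -3], [3, -1/4, 4], [5, -1/4, 7]] = [[6, 6, -1]].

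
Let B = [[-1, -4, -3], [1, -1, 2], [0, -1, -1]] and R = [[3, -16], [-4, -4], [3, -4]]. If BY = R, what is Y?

Left-multiplying both sides by B⁻¹ gives Y = B⁻¹R.
B has determinant -4; B⁻¹ = [[-3/4, 1/4, 11/4], [-1/4, -1/4, 1/4], [1/4, 1/4, -5/4]].
Y = B⁻¹R = [[-3/4, 1/4, 11/4], [-1/4, -1/4, 1/4], [1/4, 1/4, -5/4]] · [[3, -16], [-4, -4], [3, -4]] = [[5, 0], [1, 4], [-4, 0]].

Y = [[5, 0], [1, 4], [-4, 0]]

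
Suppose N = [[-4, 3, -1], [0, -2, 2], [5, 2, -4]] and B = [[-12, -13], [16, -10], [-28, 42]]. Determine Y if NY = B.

N is on the left of Y, so left-multiply by N⁻¹: Y = N⁻¹B.
det N = 4, so N⁻¹ = [[1, 5/2, 1], [5/2, 21/4, 2], [5/2, 23/4, 2]].
Y = N⁻¹B = [[1, 5/2, 1], [5/2, 21/4, 2], [5/2, 23/4, 2]] · [[-12, -13], [16, -10], [-28, 42]] = [[0, 4], [-2, -1], [6, -6]].

Y = [[0, 4], [-2, -1], [6, -6]]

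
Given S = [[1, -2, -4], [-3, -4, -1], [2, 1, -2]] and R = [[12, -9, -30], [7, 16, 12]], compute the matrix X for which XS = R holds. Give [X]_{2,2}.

-4

Right-multiplying both sides by S⁻¹ gives X = RS⁻¹.
det S = 5; the adjugate gives S⁻¹ = [[9/5, -8/5, -14/5], [-8/5, 6/5, 13/5], [1, -1, -2]].
X = RS⁻¹ = [[12, -9, -30], [7, 16, 12]] · [[9/5, -8/5, -14/5], [-8/5, 6/5, 13/5], [1, -1, -2]] = [[6, 0, 3], [-1, -4, -2]].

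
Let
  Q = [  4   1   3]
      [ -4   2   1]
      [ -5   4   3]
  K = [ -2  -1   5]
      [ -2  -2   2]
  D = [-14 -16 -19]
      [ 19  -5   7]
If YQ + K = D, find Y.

YQ = D − K = [[-12, -15, -24], [21, -3, 5]].
Since Q sits to the right of Y, Y = (D − K)Q⁻¹.
det Q = -3; the adjugate gives Q⁻¹ = [[-2/3, -3, 5/3], [-7/3, -9, 16/3], [2, 7, -4]].
Y = (D − K)Q⁻¹ = [[-5, 3, -4], [3, -1, -1]].

Y = [[-5, 3, -4], [3, -1, -1]]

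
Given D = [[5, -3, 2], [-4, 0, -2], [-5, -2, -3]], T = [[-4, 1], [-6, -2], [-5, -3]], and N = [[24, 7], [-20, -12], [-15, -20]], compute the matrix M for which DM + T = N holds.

DM = N − T = [[28, 6], [-14, -10], [-10, -17]].
D is on the left of M, so left-multiply by D⁻¹: M = D⁻¹(N − T).
det D = 2; the adjugate gives D⁻¹ = [[-2, -13/2, 3], [-1, -5/2, 1], [4, 25/2, -6]].
M = D⁻¹(N − T) = [[5, 2], [-3, 2], [-3, 1]].

M = [[5, 2], [-3, 2], [-3, 1]]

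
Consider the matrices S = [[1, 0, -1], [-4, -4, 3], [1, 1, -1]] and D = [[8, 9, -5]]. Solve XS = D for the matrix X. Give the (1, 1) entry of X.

-1

Since S sits to the right of X, X = DS⁻¹.
det S = 1, so S⁻¹ = [[1, -1, -4], [-1, 0, 1], [0, -1, -4]].
X = DS⁻¹ = [[8, 9, -5]] · [[1, -1, -4], [-1, 0, 1], [0, -1, -4]] = [[-1, -3, -3]].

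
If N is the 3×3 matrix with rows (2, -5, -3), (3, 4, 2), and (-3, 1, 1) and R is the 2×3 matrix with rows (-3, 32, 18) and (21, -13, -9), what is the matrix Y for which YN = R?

Right-multiplying both sides by N⁻¹ gives Y = RN⁻¹.
det N = 4, so N⁻¹ = [[1/2, 1/2, 1/2], [-9/4, -7/4, -13/4], [15/4, 13/4, 23/4]].
Y = RN⁻¹ = [[-3, 32, 18], [21, -13, -9]] · [[1/2, 1/2, 1/2], [-9/4, -7/4, -13/4], [15/4, 13/4, 23/4]] = [[-6, 1, -2], [6, 4, 1]].

Y = [[-6, 1, -2], [6, 4, 1]]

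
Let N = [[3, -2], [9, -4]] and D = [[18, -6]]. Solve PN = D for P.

Since N sits to the right of P, P = DN⁻¹.
det N = 6; the adjugate gives N⁻¹ = [[-2/3, 1/3], [-3/2, 1/2]].
P = DN⁻¹ = [[18, -6]] · [[-2/3, 1/3], [-3/2, 1/2]] = [[-3, 3]].

P = [[-3, 3]]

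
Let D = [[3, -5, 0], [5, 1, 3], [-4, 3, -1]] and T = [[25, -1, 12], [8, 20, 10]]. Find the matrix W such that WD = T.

Since D sits to the right of W, W = TD⁻¹.
D has determinant 5; D⁻¹ = [[-2, -1, -3], [-7/5, -3/5, -9/5], [19/5, 11/5, 28/5]].
W = TD⁻¹ = [[25, -1, 12], [8, 20, 10]] · [[-2, -1, -3], [-7/5, -3/5, -9/5], [19/5, 11/5, 28/5]] = [[-3, 2, -6], [-6, 2, -4]].

W = [[-3, 2, -6], [-6, 2, -4]]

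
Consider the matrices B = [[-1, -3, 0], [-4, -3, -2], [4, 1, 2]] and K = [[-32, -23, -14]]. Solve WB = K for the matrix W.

Right-multiplying both sides by B⁻¹ gives W = KB⁻¹.
B has determinant 4; B⁻¹ = [[-1, 3/2, 3/2], [0, -1/2, -1/2], [2, -11/4, -9/4]].
W = KB⁻¹ = [[-32, -23, -14]] · [[-1, 3/2, 3/2], [0, -1/2, -1/2], [2, -11/4, -9/4]] = [[4, 2, -5]].

W = [[4, 2, -5]]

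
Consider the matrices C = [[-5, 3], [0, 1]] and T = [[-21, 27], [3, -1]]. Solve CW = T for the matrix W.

W = [[6, -6], [3, -1]]

C is on the left of W, so left-multiply by C⁻¹: W = C⁻¹T.
det C = -5, so C⁻¹ = [[-1/5, 3/5], [0, 1]].
W = C⁻¹T = [[-1/5, 3/5], [0, 1]] · [[-21, 27], [3, -1]] = [[6, -6], [3, -1]].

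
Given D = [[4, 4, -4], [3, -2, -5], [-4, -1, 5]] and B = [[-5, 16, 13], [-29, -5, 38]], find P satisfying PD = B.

P = [[3, -3, 2], [-2, -3, 3]]

Since D sits to the right of P, P = BD⁻¹.
det D = 4; the adjugate gives D⁻¹ = [[-15/4, -4, -7], [5/4, 1, 2], [-11/4, -3, -5]].
P = BD⁻¹ = [[-5, 16, 13], [-29, -5, 38]] · [[-15/4, -4, -7], [5/4, 1, 2], [-11/4, -3, -5]] = [[3, -3, 2], [-2, -3, 3]].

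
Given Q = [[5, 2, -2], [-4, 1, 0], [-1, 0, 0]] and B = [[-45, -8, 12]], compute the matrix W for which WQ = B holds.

W = [[-6, 4, -1]]

Right-multiplying both sides by Q⁻¹ gives W = BQ⁻¹.
det Q = -2; the adjugate gives Q⁻¹ = [[0, 0, -1], [0, 1, -4], [-1/2, 1, -13/2]].
W = BQ⁻¹ = [[-45, -8, 12]] · [[0, 0, -1], [0, 1, -4], [-1/2, 1, -13/2]] = [[-6, 4, -1]].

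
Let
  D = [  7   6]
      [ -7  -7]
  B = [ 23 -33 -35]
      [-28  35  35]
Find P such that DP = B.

Since D multiplies P on the left, P = D⁻¹B.
det D = -7, so D⁻¹ = [[1, 6/7], [-1, -1]].
P = D⁻¹B = [[1, 6/7], [-1, -1]] · [[23, -33, -35], [-28, 35, 35]] = [[-1, -3, -5], [5, -2, 0]].

P = [[-1, -3, -5], [5, -2, 0]]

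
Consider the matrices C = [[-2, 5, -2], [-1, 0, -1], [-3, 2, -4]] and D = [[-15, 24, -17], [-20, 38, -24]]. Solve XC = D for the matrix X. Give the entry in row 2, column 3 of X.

4

C is on the right of X, so right-multiply by C⁻¹: X = DC⁻¹.
C has determinant -5; C⁻¹ = [[-2/5, -16/5, 1], [1/5, -2/5, 0], [2/5, 11/5, -1]].
X = DC⁻¹ = [[-15, 24, -17], [-20, 38, -24]] · [[-2/5, -16/5, 1], [1/5, -2/5, 0], [2/5, 11/5, -1]] = [[4, 1, 2], [6, -4, 4]].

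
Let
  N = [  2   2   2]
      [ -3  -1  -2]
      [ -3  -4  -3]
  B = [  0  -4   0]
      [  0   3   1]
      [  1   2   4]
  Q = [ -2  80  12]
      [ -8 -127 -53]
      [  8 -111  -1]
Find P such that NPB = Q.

P = [[-4, 4, 5], [2, 3, -5], [-1, 3, -1]]

Isolating P: multiply by N⁻¹ from the left and B⁻¹ from the right, so P = N⁻¹QB⁻¹.
det N = 2, so N⁻¹ = [[-5/2, -1, -1], [-3/2, 0, -1], [9/2, 1, 2]].
det B = -4, so B⁻¹ = [[-5/2, -4, 1], [-1/4, 0, 0], [3/4, 1, 0]].
N⁻¹Q = [[5, 38, 24], [-5, -9, -17], [-1, 11, -1]].
P = (N⁻¹Q)B⁻¹ = [[-4, 4, 5], [2, 3, -5], [-1, 3, -1]].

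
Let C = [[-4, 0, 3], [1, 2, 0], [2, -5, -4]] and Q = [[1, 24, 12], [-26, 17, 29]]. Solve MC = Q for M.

C is on the right of M, so right-multiply by C⁻¹: M = QC⁻¹.
det C = 5, so C⁻¹ = [[-8/5, -3, -6/5], [4/5, 2, 3/5], [-9/5, -4, -8/5]].
M = QC⁻¹ = [[1, 24, 12], [-26, 17, 29]] · [[-8/5, -3, -6/5], [4/5, 2, 3/5], [-9/5, -4, -8/5]] = [[-4, -3, -6], [3, -4, -5]].

M = [[-4, -3, -6], [3, -4, -5]]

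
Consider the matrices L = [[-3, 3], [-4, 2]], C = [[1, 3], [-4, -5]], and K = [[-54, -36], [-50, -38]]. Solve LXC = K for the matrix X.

X = [[-1, -2], [5, 4]]

Isolating X: multiply by L⁻¹ from the left and C⁻¹ from the right, so X = L⁻¹KC⁻¹.
det L = 6; the adjugate gives L⁻¹ = [[1/3, -1/2], [2/3, -1/2]].
det C = 7; the adjugate gives C⁻¹ = [[-5/7, -3/7], [4/7, 1/7]].
L⁻¹K = [[7, 7], [-11, -5]].
X = (L⁻¹K)C⁻¹ = [[-1, -2], [5, 4]].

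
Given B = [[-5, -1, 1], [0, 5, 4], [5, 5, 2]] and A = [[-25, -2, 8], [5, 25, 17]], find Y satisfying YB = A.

Y = [[2, 3, -3], [5, 0, 6]]

Right-multiplying both sides by B⁻¹ gives Y = AB⁻¹.
det B = 5, so B⁻¹ = [[-2, 7/5, -9/5], [4, -3, 4], [-5, 4, -5]].
Y = AB⁻¹ = [[-25, -2, 8], [5, 25, 17]] · [[-2, 7/5, -9/5], [4, -3, 4], [-5, 4, -5]] = [[2, 3, -3], [5, 0, 6]].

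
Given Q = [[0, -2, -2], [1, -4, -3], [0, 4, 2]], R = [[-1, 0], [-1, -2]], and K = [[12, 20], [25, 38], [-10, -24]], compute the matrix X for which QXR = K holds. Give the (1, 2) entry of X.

-3

Isolating X: multiply by Q⁻¹ from the left and R⁻¹ from the right, so X = Q⁻¹KR⁻¹.
det Q = -4; the adjugate gives Q⁻¹ = [[-1, 1, 1/2], [1/2, 0, 1/2], [-1, 0, -1/2]].
det R = 2, so R⁻¹ = [[-1, 0], [1/2, -1/2]].
Q⁻¹K = [[8, 6], [1, -2], [-7, -8]].
X = (Q⁻¹K)R⁻¹ = [[-5, -3], [-2, 1], [3, 4]].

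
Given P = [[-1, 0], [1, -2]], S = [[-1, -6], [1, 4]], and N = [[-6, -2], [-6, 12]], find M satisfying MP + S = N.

M = [[3, -2], [3, -4]]

MP = N − S = [[-5, 4], [-7, 8]].
Right-multiplying both sides by P⁻¹ gives M = (N − S)P⁻¹.
det P = 2, so P⁻¹ = [[-1, 0], [-1/2, -1/2]].
M = (N − S)P⁻¹ = [[3, -2], [3, -4]].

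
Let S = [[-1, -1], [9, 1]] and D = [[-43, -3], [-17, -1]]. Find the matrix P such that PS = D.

P = [[-2, -5], [-1, -2]]

S is on the right of P, so right-multiply by S⁻¹: P = DS⁻¹.
S has determinant 8; S⁻¹ = [[1/8, 1/8], [-9/8, -1/8]].
P = DS⁻¹ = [[-43, -3], [-17, -1]] · [[1/8, 1/8], [-9/8, -1/8]] = [[-2, -5], [-1, -2]].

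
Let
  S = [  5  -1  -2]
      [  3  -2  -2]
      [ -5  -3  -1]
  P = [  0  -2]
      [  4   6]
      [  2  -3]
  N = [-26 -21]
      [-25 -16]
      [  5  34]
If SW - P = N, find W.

SW = N + P = [[-26, -23], [-21, -10], [7, 31]].
Since S multiplies W on the left, W = S⁻¹(N + P).
S has determinant 5; S⁻¹ = [[-4/5, 1, -2/5], [13/5, -3, 4/5], [-19/5, 4, -7/5]].
W = S⁻¹(N + P) = [[-3, -4], [1, -5], [5, 4]].

W = [[-3, -4], [1, -5], [5, 4]]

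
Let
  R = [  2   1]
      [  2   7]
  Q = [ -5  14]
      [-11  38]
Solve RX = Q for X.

R is on the left of X, so left-multiply by R⁻¹: X = R⁻¹Q.
R has determinant 12; R⁻¹ = [[7/12, -1/12], [-1/6, 1/6]].
X = R⁻¹Q = [[7/12, -1/12], [-1/6, 1/6]] · [[-5, 14], [-11, 38]] = [[-2, 5], [-1, 4]].

X = [[-2, 5], [-1, 4]]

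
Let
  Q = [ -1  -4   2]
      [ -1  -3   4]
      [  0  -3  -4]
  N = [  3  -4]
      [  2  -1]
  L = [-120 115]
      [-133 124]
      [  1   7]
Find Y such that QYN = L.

Isolating Y: multiply by Q⁻¹ from the left and N⁻¹ from the right, so Y = Q⁻¹LN⁻¹.
Q has determinant -2; Q⁻¹ = [[-12, 11, 5], [2, -2, -1], [-3/2, 3/2, 1/2]].
det N = 5; the adjugate gives N⁻¹ = [[-1/5, 4/5], [-2/5, 3/5]].
Q⁻¹L = [[-18, 19], [25, -25], [-19, 17]].
Y = (Q⁻¹L)N⁻¹ = [[-4, -3], [5, 5], [-3, -5]].

Y = [[-4, -3], [5, 5], [-3, -5]]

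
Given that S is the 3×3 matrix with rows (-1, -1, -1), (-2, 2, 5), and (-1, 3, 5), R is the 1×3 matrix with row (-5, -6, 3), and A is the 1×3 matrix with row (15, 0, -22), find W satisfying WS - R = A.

WS = A + R = [[10, -6, -19]].
Since S sits to the right of W, W = (A + R)S⁻¹.
S has determinant 4; S⁻¹ = [[-5/4, 1/2, -3/4], [5/4, -3/2, 7/4], [-1, 1, -1]].
W = (A + R)S⁻¹ = [[-1, -5, 1]].

W = [[-1, -5, 1]]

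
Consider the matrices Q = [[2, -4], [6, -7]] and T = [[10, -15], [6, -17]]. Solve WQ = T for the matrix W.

W = [[2, 1], [6, -1]]

Q is on the right of W, so right-multiply by Q⁻¹: W = TQ⁻¹.
Q has determinant 10; Q⁻¹ = [[-7/10, 2/5], [-3/5, 1/5]].
W = TQ⁻¹ = [[10, -15], [6, -17]] · [[-7/10, 2/5], [-3/5, 1/5]] = [[2, 1], [6, -1]].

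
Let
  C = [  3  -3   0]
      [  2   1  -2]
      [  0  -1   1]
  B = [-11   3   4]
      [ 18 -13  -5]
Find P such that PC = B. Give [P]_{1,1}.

-1

C is on the right of P, so right-multiply by C⁻¹: P = BC⁻¹.
det C = 3; the adjugate gives C⁻¹ = [[-1/3, 1, 2], [-2/3, 1, 2], [-2/3, 1, 3]].
P = BC⁻¹ = [[-11, 3, 4], [18, -13, -5]] · [[-1/3, 1, 2], [-2/3, 1, 2], [-2/3, 1, 3]] = [[-1, -4, -4], [6, 0, -5]].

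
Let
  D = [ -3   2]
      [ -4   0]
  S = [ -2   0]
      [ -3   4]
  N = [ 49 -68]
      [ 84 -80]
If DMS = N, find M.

Isolating M: multiply by D⁻¹ from the left and S⁻¹ from the right, so M = D⁻¹NS⁻¹.
D has determinant 8; D⁻¹ = [[0, -1/4], [1/2, -3/8]].
det S = -8; the adjugate gives S⁻¹ = [[-1/2, 0], [-3/8, 1/4]].
D⁻¹N = [[-21, 20], [-7, -4]].
M = (D⁻¹N)S⁻¹ = [[3, 5], [5, -1]].

M = [[3, 5], [5, -1]]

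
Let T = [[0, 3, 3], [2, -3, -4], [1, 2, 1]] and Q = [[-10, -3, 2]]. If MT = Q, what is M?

Right-multiplying both sides by T⁻¹ gives M = QT⁻¹.
det T = 3, so T⁻¹ = [[5/3, 1, -1], [-2, -1, 2], [7/3, 1, -2]].
M = QT⁻¹ = [[-10, -3, 2]] · [[5/3, 1, -1], [-2, -1, 2], [7/3, 1, -2]] = [[-6, -5, 0]].

M = [[-6, -5, 0]]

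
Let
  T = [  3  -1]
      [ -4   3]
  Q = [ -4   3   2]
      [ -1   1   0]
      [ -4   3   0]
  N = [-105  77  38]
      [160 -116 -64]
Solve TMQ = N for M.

Left-multiply by T⁻¹ and right-multiply by Q⁻¹: M = T⁻¹NQ⁻¹.
det T = 5, so T⁻¹ = [[3/5, 1/5], [4/5, 3/5]].
det Q = 2; the adjugate gives Q⁻¹ = [[0, 3, -1], [0, 4, -1], [1/2, 0, -1/2]].
T⁻¹N = [[-31, 23, 10], [12, -8, -8]].
M = (T⁻¹N)Q⁻¹ = [[5, -1, 3], [-4, 4, 0]].

M = [[5, -1, 3], [-4, 4, 0]]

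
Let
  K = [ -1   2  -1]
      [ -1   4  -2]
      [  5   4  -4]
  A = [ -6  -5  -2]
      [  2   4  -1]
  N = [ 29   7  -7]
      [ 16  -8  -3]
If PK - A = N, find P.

P = [[1, -4, 4], [2, -5, 3]]

PK = N + A = [[23, 2, -9], [18, -4, -4]].
K is on the right of P, so right-multiply by K⁻¹: P = (N + A)K⁻¹.
det K = 4, so K⁻¹ = [[-2, 1, 0], [-7/2, 9/4, -1/4], [-6, 7/2, -1/2]].
P = (N + A)K⁻¹ = [[1, -4, 4], [2, -5, 3]].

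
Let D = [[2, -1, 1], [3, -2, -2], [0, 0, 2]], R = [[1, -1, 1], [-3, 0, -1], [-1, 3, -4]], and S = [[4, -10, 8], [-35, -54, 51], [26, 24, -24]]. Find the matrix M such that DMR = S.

M = [[2, 5, -4], [-3, 3, -3], [3, -5, 5]]

Isolating M: multiply by D⁻¹ from the left and R⁻¹ from the right, so M = D⁻¹SR⁻¹.
det D = -2; the adjugate gives D⁻¹ = [[2, -1, -2], [3, -2, -7/2], [0, 0, 1/2]].
det R = 5; the adjugate gives R⁻¹ = [[3/5, -1/5, 1/5], [-11/5, -3/5, -2/5], [-9/5, -2/5, -3/5]].
D⁻¹S = [[-9, -14, 13], [-9, -6, 6], [13, 12, -12]].
M = (D⁻¹S)R⁻¹ = [[2, 5, -4], [-3, 3, -3], [3, -5, 5]].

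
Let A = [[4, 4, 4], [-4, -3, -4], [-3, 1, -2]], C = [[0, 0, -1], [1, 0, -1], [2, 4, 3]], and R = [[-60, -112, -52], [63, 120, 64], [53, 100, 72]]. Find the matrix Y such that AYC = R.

Isolating Y: multiply by A⁻¹ from the left and C⁻¹ from the right, so Y = A⁻¹RC⁻¹.
A has determinant 4; A⁻¹ = [[5/2, 3, -1], [1, 1, 0], [-13/4, -4, 1]].
det C = -4, so C⁻¹ = [[-1, 1, 0], [5/4, -1/2, 1/4], [-1, 0, 0]].
A⁻¹R = [[-14, -20, -10], [3, 8, 12], [-4, -16, -15]].
Y = (A⁻¹R)C⁻¹ = [[-1, -4, -5], [-5, -1, 2], [-1, 4, -4]].

Y = [[-1, -4, -5], [-5, -1, 2], [-1, 4, -4]]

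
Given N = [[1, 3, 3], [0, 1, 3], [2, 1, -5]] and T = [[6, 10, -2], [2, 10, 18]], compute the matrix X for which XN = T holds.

X = [[4, -3, 1], [2, 4, 0]]

Since N sits to the right of X, X = TN⁻¹.
det N = 4, so N⁻¹ = [[-2, 9/2, 3/2], [3/2, -11/4, -3/4], [-1/2, 5/4, 1/4]].
X = TN⁻¹ = [[6, 10, -2], [2, 10, 18]] · [[-2, 9/2, 3/2], [3/2, -11/4, -3/4], [-1/2, 5/4, 1/4]] = [[4, -3, 1], [2, 4, 0]].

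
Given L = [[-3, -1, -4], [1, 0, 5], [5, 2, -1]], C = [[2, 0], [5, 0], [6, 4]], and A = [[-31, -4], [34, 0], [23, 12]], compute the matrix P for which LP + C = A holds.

P = [[4, 0], [1, 4], [5, 0]]

LP = A − C = [[-33, -4], [29, 0], [17, 8]].
L is on the left of P, so left-multiply by L⁻¹: P = L⁻¹(A − C).
det L = -4; the adjugate gives L⁻¹ = [[5/2, 9/4, 5/4], [-13/2, -23/4, -11/4], [-1/2, -1/4, -1/4]].
P = L⁻¹(A − C) = [[4, 0], [1, 4], [5, 0]].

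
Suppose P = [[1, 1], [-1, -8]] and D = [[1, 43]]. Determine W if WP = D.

P is on the right of W, so right-multiply by P⁻¹: W = DP⁻¹.
det P = -7; the adjugate gives P⁻¹ = [[8/7, 1/7], [-1/7, -1/7]].
W = DP⁻¹ = [[1, 43]] · [[8/7, 1/7], [-1/7, -1/7]] = [[-5, -6]].

W = [[-5, -6]]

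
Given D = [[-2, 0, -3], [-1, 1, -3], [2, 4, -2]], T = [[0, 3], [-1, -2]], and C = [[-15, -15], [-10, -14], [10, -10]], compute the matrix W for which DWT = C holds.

W = [[2, 0], [-5, -5], [-3, -5]]

W = D⁻¹CT⁻¹ (apply D⁻¹ on the left and T⁻¹ on the right).
D has determinant -2; D⁻¹ = [[-5, 6, -3/2], [4, -5, 3/2], [3, -4, 1]].
det T = 3, so T⁻¹ = [[-2/3, -1], [1/3, 0]].
D⁻¹C = [[0, 6], [5, -5], [5, 1]].
W = (D⁻¹C)T⁻¹ = [[2, 0], [-5, -5], [-3, -5]].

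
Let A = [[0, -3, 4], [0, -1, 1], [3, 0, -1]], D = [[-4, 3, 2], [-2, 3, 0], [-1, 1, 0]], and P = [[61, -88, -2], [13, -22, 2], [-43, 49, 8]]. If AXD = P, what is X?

Isolating X: multiply by A⁻¹ from the left and D⁻¹ from the right, so X = A⁻¹PD⁻¹.
det A = 3; the adjugate gives A⁻¹ = [[1/3, -1, 1/3], [1, -4, 0], [1, -3, 0]].
det D = 2; the adjugate gives D⁻¹ = [[0, 1, -3], [0, 1, -2], [1/2, 1/2, -3]].
A⁻¹P = [[-7, 9, 0], [9, 0, -10], [22, -22, -8]].
X = (A⁻¹P)D⁻¹ = [[0, 2, 3], [-5, 4, 3], [-4, -4, 2]].

X = [[0, 2, 3], [-5, 4, 3], [-4, -4, 2]]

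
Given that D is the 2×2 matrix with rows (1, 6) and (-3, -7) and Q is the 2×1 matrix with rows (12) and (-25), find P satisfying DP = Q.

P = [[6], [1]]

Since D multiplies P on the left, P = D⁻¹Q.
D has determinant 11; D⁻¹ = [[-7/11, -6/11], [3/11, 1/11]].
P = D⁻¹Q = [[-7/11, -6/11], [3/11, 1/11]] · [[12], [-25]] = [[6], [1]].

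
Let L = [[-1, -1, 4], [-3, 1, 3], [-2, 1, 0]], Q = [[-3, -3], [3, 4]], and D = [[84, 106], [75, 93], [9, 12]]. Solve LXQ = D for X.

X = [[-2, -3], [-4, -3], [-3, 4]]

Left-multiply by L⁻¹ and right-multiply by Q⁻¹: X = L⁻¹DQ⁻¹.
det L = 5, so L⁻¹ = [[-3/5, 4/5, -7/5], [-6/5, 8/5, -9/5], [-1/5, 3/5, -4/5]].
det Q = -3; the adjugate gives Q⁻¹ = [[-4/3, -1], [1, 1]].
L⁻¹D = [[-3, -6], [3, 0], [21, 25]].
X = (L⁻¹D)Q⁻¹ = [[-2, -3], [-4, -3], [-3, 4]].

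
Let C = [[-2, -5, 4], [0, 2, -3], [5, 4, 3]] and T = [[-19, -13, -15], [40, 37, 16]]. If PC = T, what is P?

Right-multiplying both sides by C⁻¹ gives P = TC⁻¹.
C has determinant -1; C⁻¹ = [[-18, -31, -7], [15, 26, 6], [10, 17, 4]].
P = TC⁻¹ = [[-19, -13, -15], [40, 37, 16]] · [[-18, -31, -7], [15, 26, 6], [10, 17, 4]] = [[-3, -4, -5], [-5, -6, 6]].

P = [[-3, -4, -5], [-5, -6, 6]]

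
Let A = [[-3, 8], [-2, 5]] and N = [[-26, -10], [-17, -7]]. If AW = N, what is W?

Left-multiplying both sides by A⁻¹ gives W = A⁻¹N.
det A = 1, so A⁻¹ = [[5, -8], [2, -3]].
W = A⁻¹N = [[5, -8], [2, -3]] · [[-26, -10], [-17, -7]] = [[6, 6], [-1, 1]].

W = [[6, 6], [-1, 1]]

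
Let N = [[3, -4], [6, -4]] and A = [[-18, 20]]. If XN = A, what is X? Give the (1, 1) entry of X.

N is on the right of X, so right-multiply by N⁻¹: X = AN⁻¹.
det N = 12; the adjugate gives N⁻¹ = [[-1/3, 1/3], [-1/2, 1/4]].
X = AN⁻¹ = [[-18, 20]] · [[-1/3, 1/3], [-1/2, 1/4]] = [[-4, -1]].

-4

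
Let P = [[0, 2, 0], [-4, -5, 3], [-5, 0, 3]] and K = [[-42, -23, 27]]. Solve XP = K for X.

P is on the right of X, so right-multiply by P⁻¹: X = KP⁻¹.
det P = -6; the adjugate gives P⁻¹ = [[5/2, 1, -1], [1/2, 0, 0], [25/6, 5/3, -4/3]].
X = KP⁻¹ = [[-42, -23, 27]] · [[5/2, 1, -1], [1/2, 0, 0], [25/6, 5/3, -4/3]] = [[-4, 3, 6]].

X = [[-4, 3, 6]]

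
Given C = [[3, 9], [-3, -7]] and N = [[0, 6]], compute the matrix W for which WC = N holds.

Right-multiplying both sides by C⁻¹ gives W = NC⁻¹.
det C = 6, so C⁻¹ = [[-7/6, -3/2], [1/2, 1/2]].
W = NC⁻¹ = [[0, 6]] · [[-7/6, -3/2], [1/2, 1/2]] = [[3, 3]].

W = [[3, 3]]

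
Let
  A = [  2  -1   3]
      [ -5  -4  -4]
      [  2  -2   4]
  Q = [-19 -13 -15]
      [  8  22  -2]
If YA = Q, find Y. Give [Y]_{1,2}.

3

Right-multiplying both sides by A⁻¹ gives Y = QA⁻¹.
det A = -6, so A⁻¹ = [[4, 1/3, -8/3], [-2, -1/3, 7/6], [-3, -1/3, 13/6]].
Y = QA⁻¹ = [[-19, -13, -15], [8, 22, -2]] · [[4, 1/3, -8/3], [-2, -1/3, 7/6], [-3, -1/3, 13/6]] = [[-5, 3, 3], [-6, -4, 0]].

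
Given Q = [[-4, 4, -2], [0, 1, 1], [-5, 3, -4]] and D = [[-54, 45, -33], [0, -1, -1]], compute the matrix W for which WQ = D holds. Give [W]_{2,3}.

0

Q is on the right of W, so right-multiply by Q⁻¹: W = DQ⁻¹.
det Q = -2, so Q⁻¹ = [[7/2, -5, -3], [5/2, -3, -2], [-5/2, 4, 2]].
W = DQ⁻¹ = [[-54, 45, -33], [0, -1, -1]] · [[7/2, -5, -3], [5/2, -3, -2], [-5/2, 4, 2]] = [[6, 3, 6], [0, -1, 0]].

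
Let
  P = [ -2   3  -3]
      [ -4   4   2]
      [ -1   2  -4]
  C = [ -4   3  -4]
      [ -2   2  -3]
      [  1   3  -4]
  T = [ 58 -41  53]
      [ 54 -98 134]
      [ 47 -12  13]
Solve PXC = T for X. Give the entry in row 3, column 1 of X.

Isolating X: multiply by P⁻¹ from the left and C⁻¹ from the right, so X = P⁻¹TC⁻¹.
det P = -2; the adjugate gives P⁻¹ = [[10, -3, -9], [9, -5/2, -8], [2, -1/2, -2]].
C has determinant -5; C⁻¹ = [[-1/5, 0, 1/5], [11/5, -4, 4/5], [8/5, -3, 2/5]].
P⁻¹T = [[-5, -8, 11], [11, -28, 38], [-5, -9, 13]].
X = (P⁻¹T)C⁻¹ = [[1, -1, -3], [-3, -2, -5], [2, -3, -3]].

2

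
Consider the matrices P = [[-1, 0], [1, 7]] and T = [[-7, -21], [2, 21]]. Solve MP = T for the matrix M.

Since P sits to the right of M, M = TP⁻¹.
det P = -7, so P⁻¹ = [[-1, 0], [1/7, 1/7]].
M = TP⁻¹ = [[-7, -21], [2, 21]] · [[-1, 0], [1/7, 1/7]] = [[4, -3], [1, 3]].

M = [[4, -3], [1, 3]]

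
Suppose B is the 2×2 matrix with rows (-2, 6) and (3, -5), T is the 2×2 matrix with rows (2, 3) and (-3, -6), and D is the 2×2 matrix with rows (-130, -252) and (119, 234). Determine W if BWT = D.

Left-multiply by B⁻¹ and right-multiply by T⁻¹: W = B⁻¹DT⁻¹.
det B = -8; the adjugate gives B⁻¹ = [[5/8, 3/4], [3/8, 1/4]].
T has determinant -3; T⁻¹ = [[2, 1], [-1, -2/3]].
B⁻¹D = [[8, 18], [-19, -36]].
W = (B⁻¹D)T⁻¹ = [[-2, -4], [-2, 5]].

W = [[-2, -4], [-2, 5]]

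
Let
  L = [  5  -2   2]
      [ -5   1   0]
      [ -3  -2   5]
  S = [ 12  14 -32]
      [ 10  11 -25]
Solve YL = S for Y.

Right-multiplying both sides by L⁻¹ gives Y = SL⁻¹.
det L = 1, so L⁻¹ = [[5, 6, -2], [25, 31, -10], [13, 16, -5]].
Y = SL⁻¹ = [[12, 14, -32], [10, 11, -25]] · [[5, 6, -2], [25, 31, -10], [13, 16, -5]] = [[-6, -6, -4], [0, 1, -5]].

Y = [[-6, -6, -4], [0, 1, -5]]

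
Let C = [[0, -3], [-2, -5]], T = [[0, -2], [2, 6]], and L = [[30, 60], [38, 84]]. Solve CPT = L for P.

Left-multiply by C⁻¹ and right-multiply by T⁻¹: P = C⁻¹LT⁻¹.
det C = -6; the adjugate gives C⁻¹ = [[5/6, -1/2], [-1/3, 0]].
det T = 4, so T⁻¹ = [[3/2, 1/2], [-1/2, 0]].
C⁻¹L = [[6, 8], [-10, -20]].
P = (C⁻¹L)T⁻¹ = [[5, 3], [-5, -5]].

P = [[5, 3], [-5, -5]]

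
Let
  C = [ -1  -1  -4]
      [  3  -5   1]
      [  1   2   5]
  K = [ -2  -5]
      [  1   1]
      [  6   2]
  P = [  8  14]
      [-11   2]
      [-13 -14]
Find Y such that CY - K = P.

CY = P + K = [[6, 9], [-10, 3], [-7, -12]].
C is on the left of Y, so left-multiply by C⁻¹: Y = C⁻¹(P + K).
C has determinant -3; C⁻¹ = [[9, 1, 7], [14/3, 1/3, 11/3], [-11/3, -1/3, -8/3]].
Y = C⁻¹(P + K) = [[-5, 0], [-1, -1], [0, -2]].

Y = [[-5, 0], [-1, -1], [0, -2]]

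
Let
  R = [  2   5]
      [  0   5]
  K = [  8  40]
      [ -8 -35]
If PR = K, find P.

P = [[4, 4], [-4, -3]]

R is on the right of P, so right-multiply by R⁻¹: P = KR⁻¹.
det R = 10; the adjugate gives R⁻¹ = [[1/2, -1/2], [0, 1/5]].
P = KR⁻¹ = [[8, 40], [-8, -35]] · [[1/2, -1/2], [0, 1/5]] = [[4, 4], [-4, -3]].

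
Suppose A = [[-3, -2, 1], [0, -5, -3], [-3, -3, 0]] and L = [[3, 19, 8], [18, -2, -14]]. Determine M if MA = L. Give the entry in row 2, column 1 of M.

-5

Since A sits to the right of M, M = LA⁻¹.
det A = -6; the adjugate gives A⁻¹ = [[3/2, 1/2, -11/6], [-3/2, -1/2, 3/2], [5/2, 1/2, -5/2]].
M = LA⁻¹ = [[3, 19, 8], [18, -2, -14]] · [[3/2, 1/2, -11/6], [-3/2, -1/2, 3/2], [5/2, 1/2, -5/2]] = [[-4, -4, 3], [-5, 3, -1]].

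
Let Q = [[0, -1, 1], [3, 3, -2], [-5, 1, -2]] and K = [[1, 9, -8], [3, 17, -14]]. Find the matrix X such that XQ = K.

Since Q sits to the right of X, X = KQ⁻¹.
Q has determinant 2; Q⁻¹ = [[-2, -1/2, -1/2], [8, 5/2, 3/2], [9, 5/2, 3/2]].
X = KQ⁻¹ = [[1, 9, -8], [3, 17, -14]] · [[-2, -1/2, -1/2], [8, 5/2, 3/2], [9, 5/2, 3/2]] = [[-2, 2, 1], [4, 6, 3]].

X = [[-2, 2, 1], [4, 6, 3]]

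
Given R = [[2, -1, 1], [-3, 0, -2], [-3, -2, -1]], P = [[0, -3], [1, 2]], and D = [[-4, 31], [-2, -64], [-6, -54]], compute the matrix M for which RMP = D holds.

M = [[-4, -2], [1, 4], [-4, 4]]

M = R⁻¹DP⁻¹ (apply R⁻¹ on the left and P⁻¹ on the right).
det R = -5; the adjugate gives R⁻¹ = [[4/5, 3/5, -2/5], [-3/5, -1/5, -1/5], [-6/5, -7/5, 3/5]].
P has determinant 3; P⁻¹ = [[2/3, 1], [-1/3, 0]].
R⁻¹D = [[-2, 8], [4, 5], [4, 20]].
M = (R⁻¹D)P⁻¹ = [[-4, -2], [1, 4], [-4, 4]].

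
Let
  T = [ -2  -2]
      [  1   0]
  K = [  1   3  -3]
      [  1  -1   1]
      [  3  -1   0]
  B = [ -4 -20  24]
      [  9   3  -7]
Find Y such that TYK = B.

Y = [[1, -4, 4], [1, -2, -2]]

Left-multiply by T⁻¹ and right-multiply by K⁻¹: Y = T⁻¹BK⁻¹.
det T = 2; the adjugate gives T⁻¹ = [[0, 1], [-1/2, -1]].
K has determinant 4; K⁻¹ = [[1/4, 3/4, 0], [3/4, 9/4, -1], [1/2, 5/2, -1]].
T⁻¹B = [[9, 3, -7], [-7, 7, -5]].
Y = (T⁻¹B)K⁻¹ = [[1, -4, 4], [1, -2, -2]].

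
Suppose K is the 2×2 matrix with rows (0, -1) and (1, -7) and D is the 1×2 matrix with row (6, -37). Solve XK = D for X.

Since K sits to the right of X, X = DK⁻¹.
det K = 1; the adjugate gives K⁻¹ = [[-7, 1], [-1, 0]].
X = DK⁻¹ = [[6, -37]] · [[-7, 1], [-1, 0]] = [[-5, 6]].

X = [[-5, 6]]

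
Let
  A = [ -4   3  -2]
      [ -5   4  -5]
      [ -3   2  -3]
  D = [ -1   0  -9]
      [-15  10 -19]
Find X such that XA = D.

Right-multiplying both sides by A⁻¹ gives X = DA⁻¹.
det A = 4; the adjugate gives A⁻¹ = [[-1/2, 5/4, -7/4], [0, 3/2, -5/2], [1/2, -1/4, -1/4]].
X = DA⁻¹ = [[-1, 0, -9], [-15, 10, -19]] · [[-1/2, 5/4, -7/4], [0, 3/2, -5/2], [1/2, -1/4, -1/4]] = [[-4, 1, 4], [-2, 1, 6]].

X = [[-4, 1, 4], [-2, 1, 6]]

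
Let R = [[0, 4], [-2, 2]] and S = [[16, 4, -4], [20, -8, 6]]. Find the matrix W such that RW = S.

W = [[-6, 5, -4], [4, 1, -1]]

R is on the left of W, so left-multiply by R⁻¹: W = R⁻¹S.
det R = 8, so R⁻¹ = [[1/4, -1/2], [1/4, 0]].
W = R⁻¹S = [[1/4, -1/2], [1/4, 0]] · [[16, 4, -4], [20, -8, 6]] = [[-6, 5, -4], [4, 1, -1]].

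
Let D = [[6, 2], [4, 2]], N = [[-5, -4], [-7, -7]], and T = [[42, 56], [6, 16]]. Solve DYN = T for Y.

Y = D⁻¹TN⁻¹ (apply D⁻¹ on the left and N⁻¹ on the right).
D has determinant 4; D⁻¹ = [[1/2, -1/2], [-1, 3/2]].
det N = 7; the adjugate gives N⁻¹ = [[-1, 4/7], [1, -5/7]].
D⁻¹T = [[18, 20], [-33, -32]].
Y = (D⁻¹T)N⁻¹ = [[2, -4], [1, 4]].

Y = [[2, -4], [1, 4]]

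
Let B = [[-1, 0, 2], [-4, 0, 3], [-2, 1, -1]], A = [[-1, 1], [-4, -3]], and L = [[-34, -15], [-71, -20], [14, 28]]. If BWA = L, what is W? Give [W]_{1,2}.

W = B⁻¹LA⁻¹ (apply B⁻¹ on the left and A⁻¹ on the right).
det B = -5; the adjugate gives B⁻¹ = [[3/5, -2/5, 0], [2, -1, 1], [4/5, -1/5, 0]].
A has determinant 7; A⁻¹ = [[-3/7, -1/7], [4/7, -1/7]].
B⁻¹L = [[8, -1], [17, 18], [-13, -8]].
W = (B⁻¹L)A⁻¹ = [[-4, -1], [3, -5], [1, 3]].

-1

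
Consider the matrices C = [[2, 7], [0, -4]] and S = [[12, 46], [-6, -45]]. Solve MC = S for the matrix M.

Right-multiplying both sides by C⁻¹ gives M = SC⁻¹.
det C = -8; the adjugate gives C⁻¹ = [[1/2, 7/8], [0, -1/4]].
M = SC⁻¹ = [[12, 46], [-6, -45]] · [[1/2, 7/8], [0, -1/4]] = [[6, -1], [-3, 6]].

M = [[6, -1], [-3, 6]]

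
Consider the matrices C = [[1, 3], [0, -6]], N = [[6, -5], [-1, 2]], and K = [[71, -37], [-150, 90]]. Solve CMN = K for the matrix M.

Left-multiply by C⁻¹ and right-multiply by N⁻¹: M = C⁻¹KN⁻¹.
det C = -6; the adjugate gives C⁻¹ = [[1, 1/2], [0, -1/6]].
det N = 7; the adjugate gives N⁻¹ = [[2/7, 5/7], [1/7, 6/7]].
C⁻¹K = [[-4, 8], [25, -15]].
M = (C⁻¹K)N⁻¹ = [[0, 4], [5, 5]].

M = [[0, 4], [5, 5]]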